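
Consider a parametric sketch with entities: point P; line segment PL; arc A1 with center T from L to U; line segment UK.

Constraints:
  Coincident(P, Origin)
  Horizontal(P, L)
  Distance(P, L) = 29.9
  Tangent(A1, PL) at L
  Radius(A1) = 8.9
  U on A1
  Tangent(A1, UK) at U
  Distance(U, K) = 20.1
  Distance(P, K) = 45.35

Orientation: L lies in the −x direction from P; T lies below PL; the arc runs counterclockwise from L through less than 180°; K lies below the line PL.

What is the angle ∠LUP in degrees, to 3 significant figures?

36.1°

P is at the origin; P and L share the same y with |PL| = 29.9 and L on the −x side, so L = (-29.9, 0.00). A1 meets PL tangentially, so TL is at right angles to PL, so T = L + (0, -8.9) = (-29.9, -8.90). Since TU ⟂ UK (tangency), |TK| = √(8.9² + 20.1²) = 22.0 regardless of where U sits on A1. So K lies on both circle(P, 45.35) and circle(T, 22.0); the below-PL intersection is K = (-33.5, -30.6). U is the foot of the tangent from K: U = (-38.5, -11.1).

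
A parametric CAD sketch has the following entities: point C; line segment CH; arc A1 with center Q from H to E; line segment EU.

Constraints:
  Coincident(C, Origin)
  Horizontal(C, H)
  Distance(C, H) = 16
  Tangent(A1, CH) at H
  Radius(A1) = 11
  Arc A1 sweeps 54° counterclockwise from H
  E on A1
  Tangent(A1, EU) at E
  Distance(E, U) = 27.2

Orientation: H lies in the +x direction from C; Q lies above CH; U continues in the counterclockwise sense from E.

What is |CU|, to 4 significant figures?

48.75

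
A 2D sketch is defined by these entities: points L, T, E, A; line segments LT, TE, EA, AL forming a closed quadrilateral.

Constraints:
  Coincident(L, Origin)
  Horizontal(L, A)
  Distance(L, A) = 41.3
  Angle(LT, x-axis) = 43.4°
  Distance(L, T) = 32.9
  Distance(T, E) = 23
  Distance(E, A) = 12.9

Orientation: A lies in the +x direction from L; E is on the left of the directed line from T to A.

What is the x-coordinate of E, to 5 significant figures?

44.557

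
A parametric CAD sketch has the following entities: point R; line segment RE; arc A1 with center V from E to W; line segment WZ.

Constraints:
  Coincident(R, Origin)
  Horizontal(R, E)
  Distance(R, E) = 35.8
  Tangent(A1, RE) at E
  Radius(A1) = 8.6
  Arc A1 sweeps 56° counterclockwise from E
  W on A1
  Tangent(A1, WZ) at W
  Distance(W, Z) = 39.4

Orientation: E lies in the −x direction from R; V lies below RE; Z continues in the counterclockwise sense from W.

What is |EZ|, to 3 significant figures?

46.7

R is at the origin; R and E share the same y with |RE| = 35.8 and E on the −x side, so E = (-35.8, 0.00). The tangent condition forces VE to be normal to RE, so V = E + (0, -8.6) = (-35.8, -8.60). On A1, E sits at bearing 90° from V; a 56° counterclockwise sweep puts W at bearing 146°, so W = V + 8.6·(cos 146°, sin 146°) = (-42.9, -3.79). A1 meets WZ tangentially, so VW is at right angles to WZ, so WZ runs along (−sin 146°, cos 146°); with |WZ| = 39.4, Z = (-65.0, -36.5). Then |EZ| = |Z − E| = 46.7.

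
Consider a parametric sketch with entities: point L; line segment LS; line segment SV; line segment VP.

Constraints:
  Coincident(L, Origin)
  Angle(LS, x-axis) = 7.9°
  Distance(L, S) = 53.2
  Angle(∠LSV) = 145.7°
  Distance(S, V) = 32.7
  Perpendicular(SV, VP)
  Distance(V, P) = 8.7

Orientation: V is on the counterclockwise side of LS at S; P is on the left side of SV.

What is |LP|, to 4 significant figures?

79.55

∠LSV = 145.7°, so SV runs at 7.9° + (180° − 145.7°) = 42.20° from the x-axis; with |SV| = 32.7, V = S + 32.7·(cos 42.20°, sin 42.20°) = (76.92, 29.28). SV ⟂ VP; with |VP| = 8.7 on the left of SV, P = V + 8.7·(-0.6717, 0.7408) = (71.08, 35.72). Then |LP| = |P − L| = 79.55.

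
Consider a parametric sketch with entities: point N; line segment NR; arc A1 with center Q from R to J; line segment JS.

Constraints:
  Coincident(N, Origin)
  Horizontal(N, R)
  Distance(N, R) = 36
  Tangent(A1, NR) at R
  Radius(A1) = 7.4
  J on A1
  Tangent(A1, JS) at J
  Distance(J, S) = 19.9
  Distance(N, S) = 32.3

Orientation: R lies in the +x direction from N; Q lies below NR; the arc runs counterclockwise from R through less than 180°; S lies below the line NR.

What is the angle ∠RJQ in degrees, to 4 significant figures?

55.14°

N is at the origin; NR is horizontal with |NR| = 36.0 and R on the +x side, so R = (36.00, 0.000). Since A1 is tangent to NR there, QR ⟂ NR, so Q = R + (0, -7.4) = (36.00, -7.400). Since QJ ⟂ JS (tangency), |QS| = √(7.4² + 19.9²) = 21.23 regardless of where J sits on A1. So S lies on both circle(N, 32.3) and circle(Q, 21.23); the below-NR intersection is S = (22.16, -23.50). J is the foot of the tangent from S: J = (29.06, -4.834).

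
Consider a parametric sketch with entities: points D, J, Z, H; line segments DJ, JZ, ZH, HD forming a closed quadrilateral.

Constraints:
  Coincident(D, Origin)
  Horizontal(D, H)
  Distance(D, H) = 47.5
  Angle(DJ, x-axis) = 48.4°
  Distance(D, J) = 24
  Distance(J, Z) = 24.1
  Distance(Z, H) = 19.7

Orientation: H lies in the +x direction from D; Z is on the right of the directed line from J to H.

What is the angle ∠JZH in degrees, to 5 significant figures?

111.60°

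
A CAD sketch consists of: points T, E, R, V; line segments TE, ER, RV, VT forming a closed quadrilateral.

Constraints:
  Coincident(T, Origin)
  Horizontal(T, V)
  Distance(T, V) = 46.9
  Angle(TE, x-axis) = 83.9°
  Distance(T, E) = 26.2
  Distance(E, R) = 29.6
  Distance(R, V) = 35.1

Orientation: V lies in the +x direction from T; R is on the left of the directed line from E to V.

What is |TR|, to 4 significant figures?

44.93

Checks: |ER| = 29.60 ✓; |RV| = 35.10 ✓.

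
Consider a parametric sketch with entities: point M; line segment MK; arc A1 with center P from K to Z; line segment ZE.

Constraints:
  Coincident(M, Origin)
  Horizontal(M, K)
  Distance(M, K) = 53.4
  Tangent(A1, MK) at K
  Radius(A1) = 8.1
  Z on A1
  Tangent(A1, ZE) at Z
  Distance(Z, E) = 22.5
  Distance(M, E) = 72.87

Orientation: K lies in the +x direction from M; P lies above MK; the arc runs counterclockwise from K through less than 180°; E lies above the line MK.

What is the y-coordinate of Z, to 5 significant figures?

5.8129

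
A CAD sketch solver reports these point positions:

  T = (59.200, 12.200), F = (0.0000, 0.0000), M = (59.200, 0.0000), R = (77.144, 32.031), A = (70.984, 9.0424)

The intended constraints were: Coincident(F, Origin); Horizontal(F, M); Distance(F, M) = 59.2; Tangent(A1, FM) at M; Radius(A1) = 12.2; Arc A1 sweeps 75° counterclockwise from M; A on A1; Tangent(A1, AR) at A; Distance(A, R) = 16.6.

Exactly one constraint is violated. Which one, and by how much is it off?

Distance(A, R) = 16.6 — off by 7.20.

F = (0.00, 0.00) ✓; F.y = 0.00, M.y = 0.00 ✓; |FM| = 59.20 ✓; ∠(TM, MF) = 90.00° ✓; |TM| = 12.20 ✓; bearing(T→A) − bearing(T→M) = 75.00° ✓; |TA| = 12.20 ✓; ∠(TA, AR) = 90.00° ✓; |AR| = 23.80 ✗.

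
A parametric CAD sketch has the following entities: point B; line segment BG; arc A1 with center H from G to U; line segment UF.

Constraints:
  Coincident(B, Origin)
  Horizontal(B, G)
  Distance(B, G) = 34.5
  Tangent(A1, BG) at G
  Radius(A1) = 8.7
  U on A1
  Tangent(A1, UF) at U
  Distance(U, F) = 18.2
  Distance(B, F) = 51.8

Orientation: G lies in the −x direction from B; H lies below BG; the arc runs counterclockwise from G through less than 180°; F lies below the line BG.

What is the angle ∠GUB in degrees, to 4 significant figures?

32.06°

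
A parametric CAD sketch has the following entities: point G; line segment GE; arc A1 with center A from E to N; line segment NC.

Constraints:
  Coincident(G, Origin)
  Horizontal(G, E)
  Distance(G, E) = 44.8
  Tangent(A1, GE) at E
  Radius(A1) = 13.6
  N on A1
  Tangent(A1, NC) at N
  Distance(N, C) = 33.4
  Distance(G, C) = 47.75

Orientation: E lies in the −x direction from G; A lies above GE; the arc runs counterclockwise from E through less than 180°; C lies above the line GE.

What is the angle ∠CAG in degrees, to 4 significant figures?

68.96°

G is at the origin; GE is horizontal with |GE| = 44.8 and E on the −x side, so E = (-44.80, 0.000). Since A1 is tangent to GE there, AE ⟂ GE, so A = E + (0, 13.6) = (-44.80, 13.60). Since AN ⟂ NC (tangency), |AC| = √(13.6² + 33.4²) = 36.06 regardless of where N sits on A1. So C lies on both circle(G, 47.75) and circle(A, 36.06); the above-GE intersection is C = (-22.63, 42.05). N is the foot of the tangent from C: N = (-31.71, 9.903).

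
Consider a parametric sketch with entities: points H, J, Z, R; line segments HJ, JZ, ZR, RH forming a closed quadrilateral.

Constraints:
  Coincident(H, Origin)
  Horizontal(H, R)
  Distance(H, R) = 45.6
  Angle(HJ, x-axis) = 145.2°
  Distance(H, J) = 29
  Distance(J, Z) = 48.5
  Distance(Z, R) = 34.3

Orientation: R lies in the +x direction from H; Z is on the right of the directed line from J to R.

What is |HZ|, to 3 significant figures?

19.7

Checks: |JZ| = 48.50 ✓; |ZR| = 34.30 ✓.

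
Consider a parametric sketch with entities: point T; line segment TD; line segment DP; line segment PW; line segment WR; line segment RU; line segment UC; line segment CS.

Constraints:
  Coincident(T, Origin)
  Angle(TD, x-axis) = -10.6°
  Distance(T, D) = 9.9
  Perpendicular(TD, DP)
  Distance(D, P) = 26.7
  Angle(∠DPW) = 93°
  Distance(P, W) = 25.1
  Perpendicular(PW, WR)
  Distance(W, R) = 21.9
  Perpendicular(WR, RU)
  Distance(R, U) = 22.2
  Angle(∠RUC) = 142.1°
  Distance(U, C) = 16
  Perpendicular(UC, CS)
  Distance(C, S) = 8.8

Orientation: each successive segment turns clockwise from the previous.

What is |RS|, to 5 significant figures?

33.865

∠RUC = 142.1° gives UC at -45.500° from the x-axis; with |UC| = 16.0, C = (16.056, -17.386). The perpendicularity gives CS at right angles to UC, so CS runs at -135.50°; with |CS| = 8.8, S = (9.7794, -23.554). Then |RS| = |S − R| = 33.865.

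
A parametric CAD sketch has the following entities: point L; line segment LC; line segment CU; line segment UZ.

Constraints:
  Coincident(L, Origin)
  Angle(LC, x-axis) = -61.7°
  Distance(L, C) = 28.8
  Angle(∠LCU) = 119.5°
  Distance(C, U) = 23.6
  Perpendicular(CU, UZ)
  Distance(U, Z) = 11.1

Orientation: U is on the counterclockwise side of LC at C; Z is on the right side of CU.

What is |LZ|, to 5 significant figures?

52.302

∠LCU = 119.5°, so CU runs at -61.7° + (180° − 119.5°) = -1.2000° from the x-axis; with |CU| = 23.6, U = C + 23.6·(cos -1.2000°, sin -1.2000°) = (37.249, -25.852). CU ⟂ UZ; with |UZ| = 11.1 on the right of CU, Z = U + 11.1·(-0.020942, -0.99978) = (37.016, -36.950). Then |LZ| = |Z − L| = 52.302.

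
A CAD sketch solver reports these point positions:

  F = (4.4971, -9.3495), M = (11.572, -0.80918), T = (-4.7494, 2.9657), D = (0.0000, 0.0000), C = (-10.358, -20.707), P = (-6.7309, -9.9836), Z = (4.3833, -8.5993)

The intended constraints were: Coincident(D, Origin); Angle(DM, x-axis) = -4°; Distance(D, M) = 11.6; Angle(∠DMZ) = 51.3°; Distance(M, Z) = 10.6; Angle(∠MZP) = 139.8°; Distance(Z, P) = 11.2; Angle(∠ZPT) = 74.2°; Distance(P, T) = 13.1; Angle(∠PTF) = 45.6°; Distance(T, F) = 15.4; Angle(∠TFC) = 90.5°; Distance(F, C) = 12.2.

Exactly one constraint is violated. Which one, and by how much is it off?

Distance(F, C) = 12.2 — off by 6.50.

D = (0.00, 0.00) ✓; DM at -4.000° ✓; |DM| = 11.60 ✓; ∠DMZ = 51.30° ✓; |MZ| = 10.60 ✓; ∠MZP = 139.8° ✓; |ZP| = 11.20 ✓; ∠ZPT = 74.20° ✓; |PT| = 13.10 ✓; ∠PTF = 45.60° ✓; |TF| = 15.40 ✓; ∠TFC = 90.50° ✓; |FC| = 18.70 ✗.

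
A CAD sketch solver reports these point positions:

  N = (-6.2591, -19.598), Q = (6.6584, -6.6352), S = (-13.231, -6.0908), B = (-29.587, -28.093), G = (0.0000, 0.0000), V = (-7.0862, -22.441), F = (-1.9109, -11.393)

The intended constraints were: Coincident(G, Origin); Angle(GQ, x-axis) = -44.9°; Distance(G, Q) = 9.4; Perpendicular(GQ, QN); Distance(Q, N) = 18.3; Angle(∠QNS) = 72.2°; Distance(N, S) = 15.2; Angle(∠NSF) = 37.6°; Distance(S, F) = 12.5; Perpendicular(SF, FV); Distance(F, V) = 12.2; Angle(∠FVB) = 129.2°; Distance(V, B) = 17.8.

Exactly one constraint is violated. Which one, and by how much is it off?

Distance(V, B) = 17.8 — off by 5.40.

G = (0.00, 0.00) ✓; GQ at -44.90° ✓; |GQ| = 9.400 ✓; ∠(GQ, QN) = 90.00° ✓; |QN| = 18.30 ✓; ∠QNS = 72.20° ✓; |NS| = 15.20 ✓; ∠NSF = 37.60° ✓; |SF| = 12.50 ✓; ∠(SF, FV) = 90.00° ✓; |FV| = 12.20 ✓; ∠FVB = 129.2° ✓; |VB| = 23.20 ✗.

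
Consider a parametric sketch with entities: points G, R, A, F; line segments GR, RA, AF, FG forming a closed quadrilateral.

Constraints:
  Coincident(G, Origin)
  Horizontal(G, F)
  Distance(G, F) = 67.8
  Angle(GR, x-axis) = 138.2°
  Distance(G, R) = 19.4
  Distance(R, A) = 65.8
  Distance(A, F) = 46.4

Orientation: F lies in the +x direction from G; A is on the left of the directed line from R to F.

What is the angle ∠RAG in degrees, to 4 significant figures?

17.04°

Checks: GR at 138.2° ✓; |RA| = 65.80 ✓; |AF| = 46.40 ✓.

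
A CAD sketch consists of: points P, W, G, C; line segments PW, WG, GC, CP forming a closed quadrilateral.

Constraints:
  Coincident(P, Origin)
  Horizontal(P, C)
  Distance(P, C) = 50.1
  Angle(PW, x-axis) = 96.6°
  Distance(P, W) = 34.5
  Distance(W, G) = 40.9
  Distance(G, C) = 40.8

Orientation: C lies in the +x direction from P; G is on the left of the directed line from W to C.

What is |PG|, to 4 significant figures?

53.23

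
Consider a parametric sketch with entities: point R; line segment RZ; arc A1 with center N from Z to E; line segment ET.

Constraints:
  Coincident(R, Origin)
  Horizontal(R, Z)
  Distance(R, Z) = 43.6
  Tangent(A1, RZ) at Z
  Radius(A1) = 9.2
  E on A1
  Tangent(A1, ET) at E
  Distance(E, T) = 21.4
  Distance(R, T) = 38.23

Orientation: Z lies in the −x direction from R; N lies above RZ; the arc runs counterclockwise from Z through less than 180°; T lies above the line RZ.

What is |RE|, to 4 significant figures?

35.46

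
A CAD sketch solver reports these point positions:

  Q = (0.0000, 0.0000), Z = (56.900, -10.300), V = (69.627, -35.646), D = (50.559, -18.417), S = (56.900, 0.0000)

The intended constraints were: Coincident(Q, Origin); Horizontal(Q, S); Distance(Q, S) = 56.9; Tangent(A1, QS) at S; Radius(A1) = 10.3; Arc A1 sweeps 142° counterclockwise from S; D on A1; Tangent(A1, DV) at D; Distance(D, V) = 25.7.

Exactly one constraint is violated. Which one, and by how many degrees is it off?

Tangent(A1, DV) at D — off by 4.10°.

Q = (0.00, 0.00) ✓; Q.y = 0.00, S.y = 0.00 ✓; |QS| = 56.90 ✓; ∠(ZS, SQ) = 90.00° ✓; |ZS| = 10.30 ✓; bearing(Z→D) − bearing(Z→S) = 142.0° ✓; |ZD| = 10.30 ✓; ∠(ZD, DV) = 94.10° ✗; |DV| = 25.70 ✓.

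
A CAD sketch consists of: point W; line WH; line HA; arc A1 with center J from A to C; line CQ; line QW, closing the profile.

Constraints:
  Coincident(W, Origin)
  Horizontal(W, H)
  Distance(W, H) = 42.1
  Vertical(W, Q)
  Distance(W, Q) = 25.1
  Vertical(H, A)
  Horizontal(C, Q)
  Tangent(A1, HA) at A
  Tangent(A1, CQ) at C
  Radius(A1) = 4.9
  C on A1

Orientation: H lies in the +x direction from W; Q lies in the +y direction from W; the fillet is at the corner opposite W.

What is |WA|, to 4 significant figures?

46.70

W is at the origin; WH is horizontal with |WH| = 42.1 and H on the +x side, so H = (42.10, 0.000). WQ is vertical with |WQ| = 25.1 and Q on the +y side, so Q = (0.000, 25.10). The virtual corner opposite W is at (42.10, 25.10). Tangency of A1 to HA means the radius JA is perpendicular to HA and A1 meets CQ tangentially, so JC is at right angles to CQ, with radius 4.9, so the center J sits 4.9 in from both sides at J = (37.20, 20.20). That places the tangent points at A = (42.10, 20.20) on HA and C = (37.20, 25.10) on CQ. Then |WA| = |A − W| = 46.70.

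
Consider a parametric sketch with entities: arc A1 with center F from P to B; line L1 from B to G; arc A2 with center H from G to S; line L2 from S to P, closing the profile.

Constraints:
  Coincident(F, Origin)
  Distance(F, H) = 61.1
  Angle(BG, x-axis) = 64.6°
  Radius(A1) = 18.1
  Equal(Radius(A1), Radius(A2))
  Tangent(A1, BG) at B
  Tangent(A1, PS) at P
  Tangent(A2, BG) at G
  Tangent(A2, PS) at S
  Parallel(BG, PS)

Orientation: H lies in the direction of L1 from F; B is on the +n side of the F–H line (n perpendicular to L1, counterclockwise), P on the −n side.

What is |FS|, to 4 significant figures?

63.72

The slot axis is L1's direction at 64.6°, so u = (cos 64.6°, sin 64.6°) = (0.4289, 0.9033) and n = (−sin 64.6°, cos 64.6°) = (-0.9033, 0.4289). F is at the origin and H lies 61.1 along u from F, so H = 61.1·u = (26.21, 55.19). Tangency of A1 to both parallel lines with radius 18.1 puts B and P at F ± 18.1·n: B = (-16.35, 7.764), P = (16.35, -7.764). Equal radii place G and S the same way about H: G = H + 18.1·n = (9.858, 62.96), S = H − 18.1·n = (42.56, 47.43). Then |FS| = |S − F| = 63.72.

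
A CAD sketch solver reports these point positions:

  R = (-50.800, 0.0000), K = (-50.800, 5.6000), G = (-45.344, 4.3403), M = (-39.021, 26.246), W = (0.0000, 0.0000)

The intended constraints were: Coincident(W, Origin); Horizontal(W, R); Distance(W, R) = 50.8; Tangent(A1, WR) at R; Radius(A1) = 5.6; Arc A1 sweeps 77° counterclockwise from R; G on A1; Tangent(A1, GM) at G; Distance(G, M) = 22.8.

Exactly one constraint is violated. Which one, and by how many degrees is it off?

Tangent(A1, GM) at G — off by 3.10°.

W = (0.00, 0.00) ✓; W.y = 0.00, R.y = 0.00 ✓; |WR| = 50.80 ✓; ∠(KR, RW) = 90.00° ✓; |KR| = 5.600 ✓; bearing(K→G) − bearing(K→R) = 77.00° ✓; |KG| = 5.600 ✓; ∠(KG, GM) = 93.10° ✗; |GM| = 22.80 ✓.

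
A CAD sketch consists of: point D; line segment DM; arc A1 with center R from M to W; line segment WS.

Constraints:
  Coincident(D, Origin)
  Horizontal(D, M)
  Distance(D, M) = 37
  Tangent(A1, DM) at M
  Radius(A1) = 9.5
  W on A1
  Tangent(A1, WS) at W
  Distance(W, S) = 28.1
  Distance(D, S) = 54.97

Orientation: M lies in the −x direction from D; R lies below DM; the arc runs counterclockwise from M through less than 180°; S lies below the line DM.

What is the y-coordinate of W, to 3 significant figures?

-12.0

Checks: |RW| = 9.500 ✓; ∠(RW, WS) = 90.00° ✓; |WS| = 28.10 ✓; |DS| = 54.97 ✓.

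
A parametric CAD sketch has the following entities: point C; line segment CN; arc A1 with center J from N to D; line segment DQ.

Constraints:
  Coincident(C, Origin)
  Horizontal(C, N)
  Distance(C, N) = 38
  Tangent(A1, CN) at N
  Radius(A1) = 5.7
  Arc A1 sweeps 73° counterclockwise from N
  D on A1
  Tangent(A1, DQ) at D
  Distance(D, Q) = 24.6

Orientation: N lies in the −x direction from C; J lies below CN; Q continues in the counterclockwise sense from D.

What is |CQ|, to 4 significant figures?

57.66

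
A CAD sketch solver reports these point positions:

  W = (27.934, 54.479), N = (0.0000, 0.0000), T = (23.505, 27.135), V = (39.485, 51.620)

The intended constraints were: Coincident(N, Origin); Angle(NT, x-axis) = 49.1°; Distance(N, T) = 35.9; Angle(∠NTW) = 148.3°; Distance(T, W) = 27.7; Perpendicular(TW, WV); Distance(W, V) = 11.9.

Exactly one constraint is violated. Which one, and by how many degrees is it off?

Perpendicular(TW, WV) — off by 4.70°.

N = (0.00, 0.00) ✓; NT at 49.10° ✓; |NT| = 35.90 ✓; ∠NTW = 148.3° ✓; |TW| = 27.70 ✓; ∠(TW, WV) = 94.70° ✗; |WV| = 11.90 ✓.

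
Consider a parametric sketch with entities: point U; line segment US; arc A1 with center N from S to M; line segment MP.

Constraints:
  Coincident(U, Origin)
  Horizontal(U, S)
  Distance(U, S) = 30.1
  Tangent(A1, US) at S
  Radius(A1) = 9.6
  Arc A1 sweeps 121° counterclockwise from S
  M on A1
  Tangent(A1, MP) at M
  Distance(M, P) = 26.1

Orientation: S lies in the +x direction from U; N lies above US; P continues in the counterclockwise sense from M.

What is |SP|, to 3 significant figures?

37.3

On A1, S sits at bearing -90° from N; a 121° counterclockwise sweep puts M at bearing 31°, so M = N + 9.6·(cos 31°, sin 31°) = (38.3, 14.5). Since A1 is tangent to MP there, NM ⟂ MP, so MP runs along (−sin 31°, cos 31°); with |MP| = 26.1, P = (24.9, 36.9). Then |SP| = |P − S| = 37.3.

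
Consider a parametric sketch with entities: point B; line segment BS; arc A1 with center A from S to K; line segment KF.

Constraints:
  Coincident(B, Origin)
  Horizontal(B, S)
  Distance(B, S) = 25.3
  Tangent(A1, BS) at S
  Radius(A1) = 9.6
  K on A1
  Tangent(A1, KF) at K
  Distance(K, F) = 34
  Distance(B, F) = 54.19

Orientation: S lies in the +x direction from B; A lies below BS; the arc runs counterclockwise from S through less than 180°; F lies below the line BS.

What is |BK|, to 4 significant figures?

21.49

B is at the origin; B and S share the same y with |BS| = 25.3 and S on the +x side, so S = (25.30, 0.000). The tangent condition forces AS to be normal to BS, so A = S + (0, -9.6) = (25.30, -9.600). Since AK ⟂ KF (tangency), |AF| = √(9.6² + 34.0²) = 35.33 regardless of where K sits on A1. So F lies on both circle(B, 54.19) and circle(A, 35.33); the below-BS intersection is F = (30.96, -44.47). K is the foot of the tangent from F: K = (16.60, -13.66).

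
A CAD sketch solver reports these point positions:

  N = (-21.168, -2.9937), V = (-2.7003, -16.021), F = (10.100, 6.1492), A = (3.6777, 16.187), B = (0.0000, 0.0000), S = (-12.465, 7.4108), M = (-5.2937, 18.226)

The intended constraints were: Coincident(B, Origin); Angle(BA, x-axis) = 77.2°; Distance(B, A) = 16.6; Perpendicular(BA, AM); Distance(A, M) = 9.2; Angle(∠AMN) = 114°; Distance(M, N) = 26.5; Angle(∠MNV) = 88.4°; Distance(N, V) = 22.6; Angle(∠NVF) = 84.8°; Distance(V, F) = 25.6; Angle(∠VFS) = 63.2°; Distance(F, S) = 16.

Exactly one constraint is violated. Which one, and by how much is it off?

Distance(F, S) = 16 — off by 6.60.

B = (0.00, 0.00) ✓; BA at 77.20° ✓; |BA| = 16.60 ✓; ∠(BA, AM) = 90.00° ✓; |AM| = 9.200 ✓; ∠AMN = 114.0° ✓; |MN| = 26.50 ✓; ∠MNV = 88.40° ✓; |NV| = 22.60 ✓; ∠NVF = 84.80° ✓; |VF| = 25.60 ✓; ∠VFS = 63.20° ✓; |FS| = 22.60 ✗.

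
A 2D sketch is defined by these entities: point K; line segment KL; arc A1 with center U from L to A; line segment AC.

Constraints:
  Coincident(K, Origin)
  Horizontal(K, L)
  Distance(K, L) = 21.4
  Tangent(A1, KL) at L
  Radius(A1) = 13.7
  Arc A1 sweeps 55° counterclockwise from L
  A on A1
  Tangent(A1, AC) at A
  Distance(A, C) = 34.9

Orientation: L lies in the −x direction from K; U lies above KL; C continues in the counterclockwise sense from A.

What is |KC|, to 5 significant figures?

35.809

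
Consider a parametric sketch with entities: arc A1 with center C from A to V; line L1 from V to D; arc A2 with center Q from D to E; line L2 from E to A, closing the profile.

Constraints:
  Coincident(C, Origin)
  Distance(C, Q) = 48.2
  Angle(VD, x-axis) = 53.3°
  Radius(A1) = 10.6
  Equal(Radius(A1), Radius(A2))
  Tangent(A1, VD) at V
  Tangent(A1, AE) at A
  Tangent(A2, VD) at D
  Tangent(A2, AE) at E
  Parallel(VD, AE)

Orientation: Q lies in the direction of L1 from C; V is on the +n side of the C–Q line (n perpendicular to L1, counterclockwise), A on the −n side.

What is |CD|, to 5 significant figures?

49.352

The slot axis is L1's direction at 53.3°, so u = (cos 53.3°, sin 53.3°) = (0.59763, 0.80178) and n = (−sin 53.3°, cos 53.3°) = (-0.80178, 0.59763). C is at the origin and Q lies 48.2 along u from C, so Q = 48.2·u = (28.806, 38.646). Tangency of A1 to both parallel lines with radius 10.6 puts V and A at C ± 10.6·n: V = (-8.4988, 6.3348), A = (8.4988, -6.3348). Equal radii place D and E the same way about Q: D = Q + 10.6·n = (20.307, 44.980), E = Q − 10.6·n = (37.304, 32.311). Then |CD| = |D − C| = 49.352.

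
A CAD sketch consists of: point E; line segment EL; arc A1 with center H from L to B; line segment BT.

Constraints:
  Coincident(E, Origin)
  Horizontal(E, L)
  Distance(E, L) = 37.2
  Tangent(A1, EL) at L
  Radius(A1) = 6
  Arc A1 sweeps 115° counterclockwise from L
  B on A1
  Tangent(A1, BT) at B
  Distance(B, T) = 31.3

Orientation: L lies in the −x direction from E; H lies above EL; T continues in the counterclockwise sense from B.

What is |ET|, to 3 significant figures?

58.2

E is at the origin; EL is horizontal with |EL| = 37.2 and L on the −x side, so L = (-37.2, 0.00). Tangency of A1 to EL means the radius HL is perpendicular to EL, so H = L + (0, 6) = (-37.2, 6.00). On A1, L sits at bearing -90° from H; a 115° counterclockwise sweep puts B at bearing 25°, so B = H + 6.0·(cos 25°, sin 25°) = (-31.8, 8.54). A1 meets BT tangentially, so HB is at right angles to BT, so BT runs along (−sin 25°, cos 25°); with |BT| = 31.3, T = (-45.0, 36.9). Then |ET| = |T − E| = 58.2.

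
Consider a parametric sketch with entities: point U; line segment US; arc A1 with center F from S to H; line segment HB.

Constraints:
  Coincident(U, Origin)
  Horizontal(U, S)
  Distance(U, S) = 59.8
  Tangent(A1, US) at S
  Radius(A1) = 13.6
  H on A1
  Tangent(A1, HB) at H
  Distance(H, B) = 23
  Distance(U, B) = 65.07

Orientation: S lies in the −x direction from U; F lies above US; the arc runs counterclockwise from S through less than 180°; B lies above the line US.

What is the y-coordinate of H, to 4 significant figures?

16.79

U is at the origin; US is horizontal with |US| = 59.8 and S on the −x side, so S = (-59.80, 0.000). Since A1 is tangent to US there, FS ⟂ US, so F = S + (0, 13.6) = (-59.80, 13.60). Since FH ⟂ HB (tangency), |FB| = √(13.6² + 23.0²) = 26.72 regardless of where H sits on A1. So B lies on both circle(U, 65.07) and circle(F, 26.72); the above-US intersection is B = (-51.98, 39.15). H is the foot of the tangent from B: H = (-46.58, 16.79).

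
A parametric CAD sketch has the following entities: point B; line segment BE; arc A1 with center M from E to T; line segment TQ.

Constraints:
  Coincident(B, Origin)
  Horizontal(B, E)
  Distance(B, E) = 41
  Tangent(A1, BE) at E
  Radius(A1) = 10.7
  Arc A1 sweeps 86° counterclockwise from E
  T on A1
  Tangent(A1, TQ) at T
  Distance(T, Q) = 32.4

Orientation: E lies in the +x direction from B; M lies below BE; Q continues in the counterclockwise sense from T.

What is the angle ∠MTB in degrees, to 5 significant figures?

165.83°

The tangent condition forces ME to be normal to BE, so M = E + (0, -10.7) = (41.000, -10.700). On A1, E sits at bearing 90° from M; an 86° counterclockwise sweep puts T at bearing 176°, so T = M + 10.7·(cos 176°, sin 176°) = (30.326, -9.9536). Then cos ∠MTB = TM·TB / (|TM||TB|), giving 165.83°.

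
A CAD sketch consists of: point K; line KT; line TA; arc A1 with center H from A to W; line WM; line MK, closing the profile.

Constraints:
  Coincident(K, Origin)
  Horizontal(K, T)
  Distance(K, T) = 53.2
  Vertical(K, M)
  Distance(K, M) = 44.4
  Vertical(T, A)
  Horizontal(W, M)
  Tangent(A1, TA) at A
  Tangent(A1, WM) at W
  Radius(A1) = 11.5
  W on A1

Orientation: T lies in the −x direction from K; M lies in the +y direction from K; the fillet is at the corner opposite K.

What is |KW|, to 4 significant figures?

60.91

K is at the origin; KT is horizontal with |KT| = 53.2 and T on the −x side, so T = (-53.20, 0.000). KM is vertical with |KM| = 44.4 and M on the +y side, so M = (0.000, 44.40). The virtual corner opposite K is at (-53.20, 44.40). A1 meets TA tangentially, so HA is at right angles to TA and the tangent condition forces HW to be normal to WM, with radius 11.5, so the center H sits 11.5 in from both sides at H = (-41.70, 32.90). That places the tangent points at A = (-53.20, 32.90) on TA and W = (-41.70, 44.40) on WM. Then |KW| = |W − K| = 60.91.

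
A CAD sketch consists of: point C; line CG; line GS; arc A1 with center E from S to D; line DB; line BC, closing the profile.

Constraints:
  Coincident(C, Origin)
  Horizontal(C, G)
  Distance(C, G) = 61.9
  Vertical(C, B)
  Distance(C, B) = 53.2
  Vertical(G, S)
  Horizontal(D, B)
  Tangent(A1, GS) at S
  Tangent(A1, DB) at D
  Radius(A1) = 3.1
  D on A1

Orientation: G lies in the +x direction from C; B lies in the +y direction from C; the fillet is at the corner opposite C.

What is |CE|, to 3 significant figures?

77.2

C is at the origin; C and G share the same y with |CG| = 61.9 and G on the +x side, so G = (61.9, 0.00). C and B share the same x with |CB| = 53.2 and B on the +y side, so B = (0.00, 53.2). The virtual corner opposite C is at (61.9, 53.2). Tangency of A1 to GS means the radius ES is perpendicular to GS and tangency of A1 to DB means the radius ED is perpendicular to DB, with radius 3.1, so the center E sits 3.1 in from both sides at E = (58.8, 50.1). Then |CE| = |E − C| = 77.2.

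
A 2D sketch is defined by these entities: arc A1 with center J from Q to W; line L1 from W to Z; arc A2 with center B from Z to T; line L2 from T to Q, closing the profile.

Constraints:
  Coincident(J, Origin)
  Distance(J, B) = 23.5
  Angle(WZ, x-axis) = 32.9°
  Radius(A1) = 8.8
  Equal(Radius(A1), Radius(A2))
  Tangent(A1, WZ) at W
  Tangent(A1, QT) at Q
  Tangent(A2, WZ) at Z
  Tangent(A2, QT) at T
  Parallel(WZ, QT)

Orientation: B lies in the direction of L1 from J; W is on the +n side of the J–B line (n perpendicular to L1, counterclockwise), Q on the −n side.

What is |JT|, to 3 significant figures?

25.1

The slot axis is L1's direction at 32.9°, so u = (cos 32.9°, sin 32.9°) = (0.840, 0.543) and n = (−sin 32.9°, cos 32.9°) = (-0.543, 0.840). J is at the origin and B lies 23.5 along u from J, so B = 23.5·u = (19.7, 12.8). Tangency of A1 to both parallel lines with radius 8.8 puts W and Q at J ± 8.8·n: W = (-4.78, 7.39), Q = (4.78, -7.39). Equal radii place Z and T the same way about B: Z = B + 8.8·n = (15.0, 20.2), T = B − 8.8·n = (24.5, 5.38). Then |JT| = |T − J| = 25.1.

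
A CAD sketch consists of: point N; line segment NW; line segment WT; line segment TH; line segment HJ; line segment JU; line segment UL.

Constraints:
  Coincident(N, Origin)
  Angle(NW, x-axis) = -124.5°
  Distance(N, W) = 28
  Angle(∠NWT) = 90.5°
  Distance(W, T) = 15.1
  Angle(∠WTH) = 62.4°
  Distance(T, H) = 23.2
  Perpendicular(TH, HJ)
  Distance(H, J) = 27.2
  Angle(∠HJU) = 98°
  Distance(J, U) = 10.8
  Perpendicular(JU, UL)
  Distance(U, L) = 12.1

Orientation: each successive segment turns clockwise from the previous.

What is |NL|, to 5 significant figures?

26.538

N is at the origin; NW runs at -124.5° with length 28.0, so W = (-15.859, -23.076). ∠NWT = 90.5° gives WT at 146.00° from the x-axis; with |WT| = 15.1, T = (-28.378, -14.632). ∠WTH = 62.4° gives TH at 28.400° from the x-axis; with |TH| = 23.2, H = (-7.9700, -3.5972). TH is perpendicular to HJ, so HJ runs at -61.600°; with |HJ| = 27.2, J = (4.9670, -27.524). ∠HJU = 98.0° gives JU at -143.60° from the x-axis; with |JU| = 10.8, U = (-3.7259, -33.933). JU ⟂ UL, so UL runs at 126.40°; with |UL| = 12.1, L = (-10.906, -24.193). Then |NL| = |L − N| = 26.538.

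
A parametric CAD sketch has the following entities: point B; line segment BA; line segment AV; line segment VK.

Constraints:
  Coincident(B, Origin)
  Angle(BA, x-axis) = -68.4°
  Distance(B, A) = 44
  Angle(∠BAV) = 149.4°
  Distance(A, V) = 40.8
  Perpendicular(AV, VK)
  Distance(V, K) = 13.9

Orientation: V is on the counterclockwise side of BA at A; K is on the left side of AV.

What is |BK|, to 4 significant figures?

79.13

B is at the origin; BA runs at -68.4° with length 44.0, so A = 44.0·(cos -68.4°, sin -68.4°) = (16.20, -40.91). ∠BAV = 149.4°, so AV runs at -68.4° + (180° − 149.4°) = -37.80° from the x-axis; with |AV| = 40.8, V = A + 40.8·(cos -37.80°, sin -37.80°) = (48.44, -65.92). AV is perpendicular to VK; with |VK| = 13.9 on the left of AV, K = V + 13.9·(0.6129, 0.7902) = (56.96, -54.93). Then |BK| = |K − B| = 79.13.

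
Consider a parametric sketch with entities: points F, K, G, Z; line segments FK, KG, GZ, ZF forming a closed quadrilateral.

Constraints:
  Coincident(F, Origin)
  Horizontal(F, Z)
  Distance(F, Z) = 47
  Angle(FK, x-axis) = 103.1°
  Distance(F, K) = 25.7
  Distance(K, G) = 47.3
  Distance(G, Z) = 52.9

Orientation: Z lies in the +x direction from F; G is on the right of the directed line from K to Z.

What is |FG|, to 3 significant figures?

22.1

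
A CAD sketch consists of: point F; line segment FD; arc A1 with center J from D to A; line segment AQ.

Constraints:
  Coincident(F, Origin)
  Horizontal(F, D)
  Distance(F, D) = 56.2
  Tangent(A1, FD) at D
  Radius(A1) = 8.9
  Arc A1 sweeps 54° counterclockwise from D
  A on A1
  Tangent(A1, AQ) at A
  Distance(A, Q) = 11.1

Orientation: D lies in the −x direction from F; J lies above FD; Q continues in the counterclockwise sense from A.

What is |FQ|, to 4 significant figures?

44.32

F is at the origin; F and D share the same y with |FD| = 56.2 and D on the −x side, so D = (-56.20, 0.000). A1 meets FD tangentially, so JD is at right angles to FD, so J = D + (0, 8.9) = (-56.20, 8.900). On A1, D sits at bearing -90° from J; a 54° counterclockwise sweep puts A at bearing -36°, so A = J + 8.9·(cos -36°, sin -36°) = (-49.00, 3.669). Since A1 is tangent to AQ there, JA ⟂ AQ, so AQ runs along (−sin -36°, cos -36°); with |AQ| = 11.1, Q = (-42.48, 12.65). Then |FQ| = |Q − F| = 44.32.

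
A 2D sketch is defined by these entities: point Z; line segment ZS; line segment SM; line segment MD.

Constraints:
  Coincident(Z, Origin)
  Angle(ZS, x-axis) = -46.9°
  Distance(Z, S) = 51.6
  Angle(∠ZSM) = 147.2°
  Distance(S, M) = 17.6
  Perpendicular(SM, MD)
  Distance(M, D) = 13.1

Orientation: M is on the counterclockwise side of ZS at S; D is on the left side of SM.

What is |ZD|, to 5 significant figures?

62.756

∠ZSM = 147.2°, so SM runs at -46.9° + (180° − 147.2°) = -14.100° from the x-axis; with |SM| = 17.6, M = S + 17.6·(cos -14.100°, sin -14.100°) = (52.327, -41.964). The perpendicularity gives MD at right angles to SM; with |MD| = 13.1 on the left of SM, D = M + 13.1·(0.24362, 0.96987) = (55.518, -29.259). Then |ZD| = |D − Z| = 62.756.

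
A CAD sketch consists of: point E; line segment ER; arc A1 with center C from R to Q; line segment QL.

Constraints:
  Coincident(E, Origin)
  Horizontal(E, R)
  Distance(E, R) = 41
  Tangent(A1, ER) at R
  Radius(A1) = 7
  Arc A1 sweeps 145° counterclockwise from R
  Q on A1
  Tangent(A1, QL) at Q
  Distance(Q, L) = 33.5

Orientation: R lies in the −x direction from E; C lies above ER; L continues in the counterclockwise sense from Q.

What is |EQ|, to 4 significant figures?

39.12

E is at the origin; E and R share the same y with |ER| = 41.0 and R on the −x side, so R = (-41.00, 0.000). Since A1 is tangent to ER there, CR ⟂ ER, so C = R + (0, 7) = (-41.00, 7.000). On A1, R sits at bearing -90° from C; a 145° counterclockwise sweep puts Q at bearing 55°, so Q = C + 7.0·(cos 55°, sin 55°) = (-36.98, 12.73). Then |EQ| = |Q − E| = 39.12.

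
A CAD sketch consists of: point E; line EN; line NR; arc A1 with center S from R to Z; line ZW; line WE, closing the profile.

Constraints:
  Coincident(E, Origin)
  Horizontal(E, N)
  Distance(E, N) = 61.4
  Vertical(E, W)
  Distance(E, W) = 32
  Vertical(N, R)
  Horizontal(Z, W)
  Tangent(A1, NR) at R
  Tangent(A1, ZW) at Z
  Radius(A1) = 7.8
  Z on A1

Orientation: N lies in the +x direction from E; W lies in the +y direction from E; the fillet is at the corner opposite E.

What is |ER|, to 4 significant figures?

66.00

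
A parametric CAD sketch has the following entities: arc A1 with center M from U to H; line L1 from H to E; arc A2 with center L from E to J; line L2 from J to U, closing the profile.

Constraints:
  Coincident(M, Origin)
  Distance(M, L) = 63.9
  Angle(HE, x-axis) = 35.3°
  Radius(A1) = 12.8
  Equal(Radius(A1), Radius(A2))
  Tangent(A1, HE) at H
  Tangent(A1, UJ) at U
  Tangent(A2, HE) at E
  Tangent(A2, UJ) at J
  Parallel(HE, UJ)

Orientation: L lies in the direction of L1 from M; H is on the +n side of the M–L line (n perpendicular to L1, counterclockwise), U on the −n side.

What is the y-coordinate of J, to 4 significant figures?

26.48

The slot axis is L1's direction at 35.3°, so u = (cos 35.3°, sin 35.3°) = (0.8161, 0.5779) and n = (−sin 35.3°, cos 35.3°) = (-0.5779, 0.8161). M is at the origin and L lies 63.9 along u from M, so L = 63.9·u = (52.15, 36.93). Tangency of A1 to both parallel lines with radius 12.8 puts H and U at M ± 12.8·n: H = (-7.397, 10.45), U = (7.397, -10.45). Equal radii place E and J the same way about L: E = L + 12.8·n = (44.75, 47.37), J = L − 12.8·n = (59.55, 26.48). So J.y = 26.48.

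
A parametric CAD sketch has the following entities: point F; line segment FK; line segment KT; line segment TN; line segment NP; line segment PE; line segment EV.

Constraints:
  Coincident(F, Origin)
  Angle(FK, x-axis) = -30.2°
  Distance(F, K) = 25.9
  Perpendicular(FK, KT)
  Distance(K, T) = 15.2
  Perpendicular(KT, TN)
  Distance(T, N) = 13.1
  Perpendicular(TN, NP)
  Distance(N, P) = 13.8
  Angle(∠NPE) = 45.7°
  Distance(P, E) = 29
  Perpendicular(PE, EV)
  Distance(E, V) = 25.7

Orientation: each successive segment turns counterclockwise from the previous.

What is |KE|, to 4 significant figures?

22.97

F is at the origin; FK runs at -30.2° with length 25.9, so K = (22.38, -13.03). FK is perpendicular to KT, so KT runs at 59.80°; with |KT| = 15.2, T = (30.03, 0.1088). KT ⟂ TN, so TN runs at 149.8°; with |TN| = 13.1, N = (18.71, 6.698). TN ⟂ NP, so NP runs at -120.2°; with |NP| = 13.8, P = (11.77, -5.229). ∠NPE = 45.7° gives PE at 14.10° from the x-axis; with |PE| = 29.0, E = (39.89, 1.836). Then |KE| = |E − K| = 22.97.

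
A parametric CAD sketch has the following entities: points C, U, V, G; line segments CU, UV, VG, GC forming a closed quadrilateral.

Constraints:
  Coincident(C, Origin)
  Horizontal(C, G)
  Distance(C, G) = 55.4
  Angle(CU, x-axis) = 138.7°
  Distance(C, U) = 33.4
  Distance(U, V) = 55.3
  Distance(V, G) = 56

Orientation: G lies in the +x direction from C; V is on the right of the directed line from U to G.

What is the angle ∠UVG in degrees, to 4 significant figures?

97.15°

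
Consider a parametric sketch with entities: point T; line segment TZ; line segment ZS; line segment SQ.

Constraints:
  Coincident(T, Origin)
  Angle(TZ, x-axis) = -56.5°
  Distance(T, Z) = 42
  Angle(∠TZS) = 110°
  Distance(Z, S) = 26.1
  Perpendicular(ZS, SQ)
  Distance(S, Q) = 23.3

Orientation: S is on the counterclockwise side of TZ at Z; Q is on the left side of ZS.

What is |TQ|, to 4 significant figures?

43.57

T is at the origin; TZ runs at -56.5° with length 42.0, so Z = 42.0·(cos -56.5°, sin -56.5°) = (23.18, -35.02). ∠TZS = 110.0°, so ZS runs at -56.5° + (180° − 110.0°) = 13.50° from the x-axis; with |ZS| = 26.1, S = Z + 26.1·(cos 13.50°, sin 13.50°) = (48.56, -28.93). The perpendicularity gives SQ at right angles to ZS; with |SQ| = 23.3 on the left of ZS, Q = S + 23.3·(-0.2334, 0.9724) = (43.12, -6.274). Then |TQ| = |Q − T| = 43.57.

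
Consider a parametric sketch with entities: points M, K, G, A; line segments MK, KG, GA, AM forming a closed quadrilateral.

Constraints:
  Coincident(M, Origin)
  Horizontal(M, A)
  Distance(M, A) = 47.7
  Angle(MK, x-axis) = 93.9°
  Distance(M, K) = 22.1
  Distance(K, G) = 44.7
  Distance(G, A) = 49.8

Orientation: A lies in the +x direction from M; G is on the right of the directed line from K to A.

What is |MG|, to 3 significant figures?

22.6

Checks: |KG| = 44.70 ✓; |GA| = 49.80 ✓.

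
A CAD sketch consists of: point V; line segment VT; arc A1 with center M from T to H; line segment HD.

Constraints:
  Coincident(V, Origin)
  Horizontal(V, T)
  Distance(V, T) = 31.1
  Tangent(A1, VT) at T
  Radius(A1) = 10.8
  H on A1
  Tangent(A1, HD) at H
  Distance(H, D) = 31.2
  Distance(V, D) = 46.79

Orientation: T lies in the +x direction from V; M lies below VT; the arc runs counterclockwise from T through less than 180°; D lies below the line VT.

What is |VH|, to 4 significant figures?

23.03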